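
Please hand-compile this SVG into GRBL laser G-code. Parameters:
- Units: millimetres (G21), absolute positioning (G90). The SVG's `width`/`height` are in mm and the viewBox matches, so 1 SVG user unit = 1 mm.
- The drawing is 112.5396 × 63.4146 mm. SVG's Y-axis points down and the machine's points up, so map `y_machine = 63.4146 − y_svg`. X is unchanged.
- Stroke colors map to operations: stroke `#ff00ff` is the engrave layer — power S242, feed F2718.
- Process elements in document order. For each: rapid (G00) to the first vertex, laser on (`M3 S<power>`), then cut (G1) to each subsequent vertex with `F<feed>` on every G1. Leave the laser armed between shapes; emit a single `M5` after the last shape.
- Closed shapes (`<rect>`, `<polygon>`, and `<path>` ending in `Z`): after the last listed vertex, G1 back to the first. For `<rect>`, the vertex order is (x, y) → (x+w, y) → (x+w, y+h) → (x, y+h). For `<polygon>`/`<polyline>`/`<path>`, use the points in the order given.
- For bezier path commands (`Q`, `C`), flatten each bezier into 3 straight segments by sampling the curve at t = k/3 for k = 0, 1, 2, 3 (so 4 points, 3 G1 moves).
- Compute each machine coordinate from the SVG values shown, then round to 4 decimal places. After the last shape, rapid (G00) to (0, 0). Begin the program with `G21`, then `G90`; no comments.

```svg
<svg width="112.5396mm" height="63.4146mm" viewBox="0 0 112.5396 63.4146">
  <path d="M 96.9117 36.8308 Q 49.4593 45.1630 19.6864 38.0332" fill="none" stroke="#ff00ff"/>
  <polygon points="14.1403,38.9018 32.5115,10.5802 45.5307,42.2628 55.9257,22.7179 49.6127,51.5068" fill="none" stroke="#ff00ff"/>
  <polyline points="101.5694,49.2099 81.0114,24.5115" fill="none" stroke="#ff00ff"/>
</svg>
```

G21
G90
G00 X96.9117 Y26.5838
M3 S242
G1 X67.2412 Y22.7470 F2718
G1 X41.4994 Y22.3462 F2718
G1 X19.6864 Y25.3814 F2718
G00 X14.1403 Y24.5128
M3 S242
G1 X32.5115 Y52.8344 F2718
G1 X45.5307 Y21.1518 F2718
G1 X55.9257 Y40.6967 F2718
G1 X49.6127 Y11.9078 F2718
G1 X14.1403 Y24.5128 F2718
G00 X101.5694 Y14.2047
M3 S242
G1 X81.0114 Y38.9031 F2718
M5
G00 X0.0000 Y0.0000

Since the viewBox matches the mm dimensions, user units are millimetres directly. The only transform is the Y-flip y_m = 63.4146 − y_svg.

Shape 1 is a quadratic bezier drawn with `<path>`. Its stroke #ff00ff means engrave at S242, F2718. After flipping Y the toolpath is (96.9117,26.5838) → (67.2412,22.7470) → (41.4994,22.3462) → (19.6864,25.3814).

Shape 2 is a closed polygon drawn with `<polygon>`. Its stroke #ff00ff means engrave at S242, F2718. After flipping Y the toolpath is (14.1403,24.5128) → (32.5115,52.8344) → (45.5307,21.1518) → (55.9257,40.6967) → (49.6127,11.9078) → (14.1403,24.5128), returning to the start.

Shape 3 is a line segment drawn with `<polyline>`. Its stroke #ff00ff means engrave at S242, F2718. After flipping Y the toolpath is (101.5694,14.2047) → (81.0114,38.9031).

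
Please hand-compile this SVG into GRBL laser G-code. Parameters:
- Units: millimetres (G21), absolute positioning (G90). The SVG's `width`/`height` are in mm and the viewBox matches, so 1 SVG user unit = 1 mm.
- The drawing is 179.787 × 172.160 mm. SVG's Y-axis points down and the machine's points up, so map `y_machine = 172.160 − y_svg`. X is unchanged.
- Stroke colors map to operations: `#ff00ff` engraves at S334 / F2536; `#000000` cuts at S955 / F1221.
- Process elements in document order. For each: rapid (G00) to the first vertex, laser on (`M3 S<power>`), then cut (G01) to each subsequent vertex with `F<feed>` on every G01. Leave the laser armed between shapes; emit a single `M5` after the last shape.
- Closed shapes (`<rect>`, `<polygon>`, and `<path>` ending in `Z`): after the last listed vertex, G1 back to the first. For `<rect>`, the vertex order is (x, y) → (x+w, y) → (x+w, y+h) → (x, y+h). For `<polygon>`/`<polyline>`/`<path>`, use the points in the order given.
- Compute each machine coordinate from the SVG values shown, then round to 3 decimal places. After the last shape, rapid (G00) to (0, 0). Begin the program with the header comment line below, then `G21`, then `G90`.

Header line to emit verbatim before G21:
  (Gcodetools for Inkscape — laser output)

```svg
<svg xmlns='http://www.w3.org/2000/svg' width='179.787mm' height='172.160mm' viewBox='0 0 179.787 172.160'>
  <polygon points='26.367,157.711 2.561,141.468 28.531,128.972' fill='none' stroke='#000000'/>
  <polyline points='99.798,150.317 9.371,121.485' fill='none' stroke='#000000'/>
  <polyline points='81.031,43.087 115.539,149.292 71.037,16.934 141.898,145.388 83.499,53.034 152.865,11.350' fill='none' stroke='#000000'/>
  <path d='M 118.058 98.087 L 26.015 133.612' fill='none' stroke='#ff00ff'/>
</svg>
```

1 u = 1 mm; y_m = 172.160 − y.

[1] `<polygon>` regular polygon, #000000→cut S955 F1221: (26.367,14.449) → (2.561,30.692) → (28.531,43.188) → (26.367,14.449) (closed)

[2] `<polyline>` line segment, #000000→cut S955 F1221: (99.798,21.843) → (9.371,50.675)

[3] `<polyline>` open polyline, #000000→cut S955 F1221: (81.031,129.073) → (115.539,22.868) → (71.037,155.226) → (141.898,26.772) → (83.499,119.126) → (152.865,160.810)

[4] `<path>` line segment, #ff00ff→engrave S334 F2536: (118.058,74.073) → (26.015,38.548)

(Gcodetools for Inkscape — laser output)
G21
G90
G00 X26.367 Y14.449
M3 S955
G01 X2.561 Y30.692 F1221
G01 X28.531 Y43.188 F1221
G01 X26.367 Y14.449 F1221
G00 X99.798 Y21.843
M3 S955
G01 X9.371 Y50.675 F1221
G00 X81.031 Y129.073
M3 S955
G01 X115.539 Y22.868 F1221
G01 X71.037 Y155.226 F1221
G01 X141.898 Y26.772 F1221
G01 X83.499 Y119.126 F1221
G01 X152.865 Y160.810 F1221
G00 X118.058 Y74.073
M3 S334
G01 X26.015 Y38.548 F2536
M5
G00 X0.000 Y0.000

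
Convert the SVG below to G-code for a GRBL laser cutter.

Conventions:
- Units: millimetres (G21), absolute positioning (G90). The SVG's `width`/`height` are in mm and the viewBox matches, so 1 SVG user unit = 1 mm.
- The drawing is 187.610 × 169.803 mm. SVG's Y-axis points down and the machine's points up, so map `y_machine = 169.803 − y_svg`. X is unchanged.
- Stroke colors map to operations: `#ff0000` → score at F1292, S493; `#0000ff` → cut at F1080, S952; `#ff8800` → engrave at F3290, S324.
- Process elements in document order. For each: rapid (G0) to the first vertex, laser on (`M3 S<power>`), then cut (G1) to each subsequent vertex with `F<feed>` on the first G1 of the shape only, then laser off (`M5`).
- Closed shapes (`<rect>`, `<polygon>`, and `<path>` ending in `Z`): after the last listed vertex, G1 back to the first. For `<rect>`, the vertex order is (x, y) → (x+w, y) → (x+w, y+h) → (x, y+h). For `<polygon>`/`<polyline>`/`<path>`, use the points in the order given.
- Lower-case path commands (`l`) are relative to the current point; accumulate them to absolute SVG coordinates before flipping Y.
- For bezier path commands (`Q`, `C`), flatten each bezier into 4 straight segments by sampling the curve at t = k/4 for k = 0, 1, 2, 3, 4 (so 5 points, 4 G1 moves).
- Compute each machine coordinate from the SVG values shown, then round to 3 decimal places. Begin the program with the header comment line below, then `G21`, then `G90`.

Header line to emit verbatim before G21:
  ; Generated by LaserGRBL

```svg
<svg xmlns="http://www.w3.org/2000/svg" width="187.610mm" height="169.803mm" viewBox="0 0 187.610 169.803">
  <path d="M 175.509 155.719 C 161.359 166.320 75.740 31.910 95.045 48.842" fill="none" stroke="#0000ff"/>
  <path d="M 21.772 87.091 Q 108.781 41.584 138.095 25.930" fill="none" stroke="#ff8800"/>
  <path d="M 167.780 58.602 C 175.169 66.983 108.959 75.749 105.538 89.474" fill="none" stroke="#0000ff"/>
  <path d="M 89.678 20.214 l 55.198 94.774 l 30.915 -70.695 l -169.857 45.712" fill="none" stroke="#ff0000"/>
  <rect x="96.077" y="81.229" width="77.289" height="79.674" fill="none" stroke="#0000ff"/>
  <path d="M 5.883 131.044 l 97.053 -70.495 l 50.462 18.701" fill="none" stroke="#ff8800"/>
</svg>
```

; Generated by LaserGRBL
G21
G90
G0 X175.509 Y14.084
M3 S952
G1 X154.252 Y28.692 F1080
G1 X122.731 Y69.897
G1 X97.483 Y109.914
G1 X95.045 Y120.961
M5
G0 X21.772 Y82.712
M3 S324
G1 X61.671 Y103.600 F3290
G1 X94.357 Y120.756
G1 X119.832 Y134.180
G1 X138.095 Y143.873
M5
G0 X167.780 Y111.201
M3 S952
G1 X161.653 Y104.772 F1080
G1 X140.713 Y97.769
G1 X117.746 Y89.764
G1 X105.538 Y80.329
M5
G0 X89.678 Y149.589
M3 S493
G1 X144.876 Y54.815 F1292
G1 X175.791 Y125.510
G1 X5.934 Y79.798
M5
G0 X96.077 Y88.574
M3 S952
G1 X173.366 Y88.574 F1080
G1 X173.366 Y8.900
G1 X96.077 Y8.900
G1 X96.077 Y88.574
M5
G0 X5.883 Y38.759
M3 S324
G1 X102.936 Y109.254 F3290
G1 X153.398 Y90.553
M5

1 u = 1 mm; y_m = 169.803 − y.

[1] `<path>` cubic bezier, #0000ff→cut S952 F1080: (175.509,14.084) → (154.252,28.692) → (122.731,69.897) → (97.483,109.914) → (95.045,120.961)

[2] `<path>` quadratic bezier, #ff8800→engrave S324 F3290: (21.772,82.712) → (61.671,103.600) → (94.357,120.756) → (119.832,134.180) → (138.095,143.873)

[3] `<path>` cubic bezier, #0000ff→cut S952 F1080: (167.780,111.201) → (161.653,104.772) → (140.713,97.769) → (117.746,89.764) → (105.538,80.329)

[4] `<path>` open polyline, #ff0000→score S493 F1292: (89.678,149.589) → (144.876,54.815) → (175.791,125.510) → (5.934,79.798)

[5] `<rect>` rectangle, #0000ff→cut S952 F1080: (96.077,88.574) → (173.366,88.574) → (173.366,8.900) → (96.077,8.900) → (96.077,88.574) (closed)

[6] `<path>` open polyline, #ff8800→engrave S324 F3290: (5.883,38.759) → (102.936,109.254) → (153.398,90.553)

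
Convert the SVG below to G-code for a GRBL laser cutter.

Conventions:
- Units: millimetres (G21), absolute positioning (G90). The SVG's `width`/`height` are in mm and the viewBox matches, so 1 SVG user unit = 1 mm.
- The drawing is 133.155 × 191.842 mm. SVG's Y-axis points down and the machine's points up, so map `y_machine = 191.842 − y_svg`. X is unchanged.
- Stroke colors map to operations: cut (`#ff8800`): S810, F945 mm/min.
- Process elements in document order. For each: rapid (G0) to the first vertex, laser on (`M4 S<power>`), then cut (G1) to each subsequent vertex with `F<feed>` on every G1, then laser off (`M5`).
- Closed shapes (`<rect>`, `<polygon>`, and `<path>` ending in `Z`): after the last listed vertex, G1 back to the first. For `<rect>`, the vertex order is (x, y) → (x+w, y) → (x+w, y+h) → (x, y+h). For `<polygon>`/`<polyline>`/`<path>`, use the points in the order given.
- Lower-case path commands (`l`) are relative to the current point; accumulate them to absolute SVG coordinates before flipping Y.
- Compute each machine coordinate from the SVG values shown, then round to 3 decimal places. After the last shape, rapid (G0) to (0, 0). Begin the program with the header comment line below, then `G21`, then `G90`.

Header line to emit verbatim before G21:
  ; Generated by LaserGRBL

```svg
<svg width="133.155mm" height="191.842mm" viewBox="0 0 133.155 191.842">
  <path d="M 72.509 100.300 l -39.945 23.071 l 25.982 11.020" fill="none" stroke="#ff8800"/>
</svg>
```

; Generated by LaserGRBL
G21
G90
G0 X72.509 Y91.542
M4 S810
G1 X32.564 Y68.471 F945
G1 X58.546 Y57.451 F945
M5
G0 X0.000 Y0.000

1 u = 1 mm; y_m = 191.842 − y.

[1] `<path>` open polyline, #ff8800→cut S810 F945: (72.509,91.542) → (32.564,68.471) → (58.546,57.451)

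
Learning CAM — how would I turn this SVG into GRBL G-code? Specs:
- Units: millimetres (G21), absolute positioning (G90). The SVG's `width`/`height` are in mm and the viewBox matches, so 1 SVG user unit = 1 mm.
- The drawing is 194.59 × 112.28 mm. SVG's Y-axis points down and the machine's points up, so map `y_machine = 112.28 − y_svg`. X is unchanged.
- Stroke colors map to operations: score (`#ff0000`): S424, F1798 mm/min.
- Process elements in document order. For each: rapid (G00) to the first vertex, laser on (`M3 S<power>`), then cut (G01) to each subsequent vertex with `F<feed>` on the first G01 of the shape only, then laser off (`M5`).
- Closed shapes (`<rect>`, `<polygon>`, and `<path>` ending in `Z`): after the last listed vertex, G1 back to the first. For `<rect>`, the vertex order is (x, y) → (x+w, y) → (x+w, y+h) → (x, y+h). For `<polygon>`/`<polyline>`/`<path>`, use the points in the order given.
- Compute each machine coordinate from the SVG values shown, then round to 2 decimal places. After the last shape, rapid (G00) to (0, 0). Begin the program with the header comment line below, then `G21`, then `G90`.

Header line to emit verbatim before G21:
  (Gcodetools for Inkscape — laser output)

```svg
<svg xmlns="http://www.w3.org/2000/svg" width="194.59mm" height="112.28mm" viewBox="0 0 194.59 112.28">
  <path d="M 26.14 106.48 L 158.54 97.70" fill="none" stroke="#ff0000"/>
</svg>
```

(Gcodetools for Inkscape — laser output)
G21
G90
G00 X26.14 Y5.80
M3 S424
G01 X158.54 Y14.58 F1798
M5
G00 X0.00 Y0.00

1 u = 1 mm; y_m = 112.28 − y.

[1] `<path>` line segment, #ff0000→score S424 F1798: (26.14,5.80) → (158.54,14.58)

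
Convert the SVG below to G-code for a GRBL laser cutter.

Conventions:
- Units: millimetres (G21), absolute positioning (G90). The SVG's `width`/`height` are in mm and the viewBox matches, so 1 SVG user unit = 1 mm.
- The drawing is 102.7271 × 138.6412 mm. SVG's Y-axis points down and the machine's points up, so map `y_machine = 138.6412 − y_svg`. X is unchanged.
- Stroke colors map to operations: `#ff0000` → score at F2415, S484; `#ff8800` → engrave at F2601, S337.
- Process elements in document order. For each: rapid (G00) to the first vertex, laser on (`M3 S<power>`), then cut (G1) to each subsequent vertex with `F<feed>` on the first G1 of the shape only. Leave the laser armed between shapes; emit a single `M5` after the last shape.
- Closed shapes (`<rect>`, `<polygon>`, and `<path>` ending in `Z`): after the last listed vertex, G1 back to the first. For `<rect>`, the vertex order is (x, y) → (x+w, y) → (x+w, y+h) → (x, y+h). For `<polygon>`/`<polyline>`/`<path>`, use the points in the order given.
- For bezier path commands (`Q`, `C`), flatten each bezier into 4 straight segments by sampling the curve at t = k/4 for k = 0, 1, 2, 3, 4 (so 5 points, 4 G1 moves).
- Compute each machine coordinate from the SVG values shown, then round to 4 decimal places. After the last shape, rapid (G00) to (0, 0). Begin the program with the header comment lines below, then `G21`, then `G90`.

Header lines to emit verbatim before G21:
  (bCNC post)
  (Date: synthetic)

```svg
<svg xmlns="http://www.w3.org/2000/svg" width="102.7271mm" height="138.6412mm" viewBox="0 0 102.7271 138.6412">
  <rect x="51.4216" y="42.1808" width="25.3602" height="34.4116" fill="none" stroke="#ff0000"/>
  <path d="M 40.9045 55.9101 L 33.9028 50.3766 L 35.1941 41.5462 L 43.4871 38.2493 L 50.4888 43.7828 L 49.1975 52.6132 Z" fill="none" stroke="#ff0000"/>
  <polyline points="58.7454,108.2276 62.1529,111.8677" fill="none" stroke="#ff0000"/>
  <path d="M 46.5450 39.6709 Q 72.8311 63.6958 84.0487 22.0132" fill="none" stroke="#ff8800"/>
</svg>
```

(bCNC post)
(Date: synthetic)
G21
G90
G00 X51.4216 Y96.4604
M3 S484
G1 X76.7818 Y96.4604 F2415
G1 X76.7818 Y62.0488
G1 X51.4216 Y62.0488
G1 X51.4216 Y96.4604
G00 X40.9045 Y82.7311
M3 S484
G1 X33.9028 Y88.2646 F2415
G1 X35.1941 Y97.0950
G1 X43.4871 Y100.3919
G1 X50.4888 Y94.8584
G1 X49.1975 Y86.0280
G1 X40.9045 Y82.7311
G00 X58.7454 Y30.4136
M3 S484
G1 X62.1529 Y26.7735 F2415
G00 X46.5450 Y98.9703
M3 S337
G1 X58.7463 Y91.0646 F2601
G1 X69.0640 Y91.3723
G1 X77.4981 Y99.8934
G1 X84.0487 Y116.6280
M5
G00 X0.0000 Y0.0000

Since the viewBox matches the mm dimensions, user units are millimetres directly. The only transform is the Y-flip y_m = 138.6412 − y_svg.

Shape 1 is a rectangle drawn with `<rect>`. Its stroke #ff0000 means score at S484, F2415. After flipping Y the toolpath is (51.4216,96.4604) → (76.7818,96.4604) → (76.7818,62.0488) → (51.4216,62.0488) → (51.4216,96.4604), returning to the start.

Shape 2 is a regular polygon drawn with `<path>`. Its stroke #ff0000 means score at S484, F2415. After flipping Y the toolpath is (40.9045,82.7311) → (33.9028,88.2646) → (35.1941,97.0950) → (43.4871,100.3919) → (50.4888,94.8584) → (49.1975,86.0280) → (40.9045,82.7311), returning to the start.

Shape 3 is a line segment drawn with `<polyline>`. Its stroke #ff0000 means score at S484, F2415. After flipping Y the toolpath is (58.7454,30.4136) → (62.1529,26.7735).

Shape 4 is a quadratic bezier drawn with `<path>`. Its stroke #ff8800 means engrave at S337, F2601. After flipping Y the toolpath is (46.5450,98.9703) → (58.7463,91.0646) → (69.0640,91.3723) → (77.4981,99.8934) → (84.0487,116.6280).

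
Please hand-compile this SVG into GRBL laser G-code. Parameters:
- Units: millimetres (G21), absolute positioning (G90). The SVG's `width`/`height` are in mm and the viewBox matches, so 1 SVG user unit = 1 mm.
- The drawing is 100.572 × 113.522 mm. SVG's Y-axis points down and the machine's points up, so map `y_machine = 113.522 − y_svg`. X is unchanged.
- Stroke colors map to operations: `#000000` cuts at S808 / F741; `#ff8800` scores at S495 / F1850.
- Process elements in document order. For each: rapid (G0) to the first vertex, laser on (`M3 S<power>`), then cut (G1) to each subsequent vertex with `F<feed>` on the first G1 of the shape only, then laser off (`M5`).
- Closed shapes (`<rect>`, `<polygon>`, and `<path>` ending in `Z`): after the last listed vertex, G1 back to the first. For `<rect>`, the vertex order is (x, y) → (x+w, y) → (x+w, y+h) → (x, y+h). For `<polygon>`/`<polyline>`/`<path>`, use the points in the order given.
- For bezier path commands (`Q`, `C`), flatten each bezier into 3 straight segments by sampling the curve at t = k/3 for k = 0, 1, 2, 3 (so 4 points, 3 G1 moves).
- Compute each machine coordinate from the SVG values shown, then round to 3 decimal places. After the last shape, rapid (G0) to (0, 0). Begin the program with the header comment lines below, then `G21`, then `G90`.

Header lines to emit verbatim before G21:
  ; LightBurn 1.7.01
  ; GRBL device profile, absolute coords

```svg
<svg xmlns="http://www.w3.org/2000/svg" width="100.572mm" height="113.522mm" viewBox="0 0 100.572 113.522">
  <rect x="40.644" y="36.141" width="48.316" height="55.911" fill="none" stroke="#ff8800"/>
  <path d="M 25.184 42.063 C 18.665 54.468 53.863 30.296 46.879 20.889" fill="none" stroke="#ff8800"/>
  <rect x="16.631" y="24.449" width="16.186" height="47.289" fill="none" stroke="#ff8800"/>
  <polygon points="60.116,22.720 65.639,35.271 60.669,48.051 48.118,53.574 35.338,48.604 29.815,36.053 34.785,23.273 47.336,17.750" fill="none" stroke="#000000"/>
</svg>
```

1 u = 1 mm; y_m = 113.522 − y.

[1] `<rect>` rectangle, #ff8800→score S495 F1850: (40.644,77.381) → (88.960,77.381) → (88.960,21.470) → (40.644,21.470) → (40.644,77.381) (closed)

[2] `<path>` cubic bezier, #ff8800→score S495 F1850: (25.184,71.459) → (29.463,69.345) → (42.910,80.206) → (46.879,92.633)

[3] `<rect>` rectangle, #ff8800→score S495 F1850: (16.631,89.073) → (32.817,89.073) → (32.817,41.784) → (16.631,41.784) → (16.631,89.073) (closed)

[4] `<polygon>` regular polygon, #000000→cut S808 F741: (60.116,90.802) → (65.639,78.251) → (60.669,65.471) → (48.118,59.948) → (35.338,64.918) → (29.815,77.469) → (34.785,90.249) → (47.336,95.772) → (60.116,90.802) (closed)

; LightBurn 1.7.01
; GRBL device profile, absolute coords
G21
G90
G0 X40.644 Y77.381
M3 S495
G1 X88.960 Y77.381 F1850
G1 X88.960 Y21.470
G1 X40.644 Y21.470
G1 X40.644 Y77.381
M5
G0 X25.184 Y71.459
M3 S495
G1 X29.463 Y69.345 F1850
G1 X42.910 Y80.206
G1 X46.879 Y92.633
M5
G0 X16.631 Y89.073
M3 S495
G1 X32.817 Y89.073 F1850
G1 X32.817 Y41.784
G1 X16.631 Y41.784
G1 X16.631 Y89.073
M5
G0 X60.116 Y90.802
M3 S808
G1 X65.639 Y78.251 F741
G1 X60.669 Y65.471
G1 X48.118 Y59.948
G1 X35.338 Y64.918
G1 X29.815 Y77.469
G1 X34.785 Y90.249
G1 X47.336 Y95.772
G1 X60.116 Y90.802
M5
G0 X0.000 Y0.000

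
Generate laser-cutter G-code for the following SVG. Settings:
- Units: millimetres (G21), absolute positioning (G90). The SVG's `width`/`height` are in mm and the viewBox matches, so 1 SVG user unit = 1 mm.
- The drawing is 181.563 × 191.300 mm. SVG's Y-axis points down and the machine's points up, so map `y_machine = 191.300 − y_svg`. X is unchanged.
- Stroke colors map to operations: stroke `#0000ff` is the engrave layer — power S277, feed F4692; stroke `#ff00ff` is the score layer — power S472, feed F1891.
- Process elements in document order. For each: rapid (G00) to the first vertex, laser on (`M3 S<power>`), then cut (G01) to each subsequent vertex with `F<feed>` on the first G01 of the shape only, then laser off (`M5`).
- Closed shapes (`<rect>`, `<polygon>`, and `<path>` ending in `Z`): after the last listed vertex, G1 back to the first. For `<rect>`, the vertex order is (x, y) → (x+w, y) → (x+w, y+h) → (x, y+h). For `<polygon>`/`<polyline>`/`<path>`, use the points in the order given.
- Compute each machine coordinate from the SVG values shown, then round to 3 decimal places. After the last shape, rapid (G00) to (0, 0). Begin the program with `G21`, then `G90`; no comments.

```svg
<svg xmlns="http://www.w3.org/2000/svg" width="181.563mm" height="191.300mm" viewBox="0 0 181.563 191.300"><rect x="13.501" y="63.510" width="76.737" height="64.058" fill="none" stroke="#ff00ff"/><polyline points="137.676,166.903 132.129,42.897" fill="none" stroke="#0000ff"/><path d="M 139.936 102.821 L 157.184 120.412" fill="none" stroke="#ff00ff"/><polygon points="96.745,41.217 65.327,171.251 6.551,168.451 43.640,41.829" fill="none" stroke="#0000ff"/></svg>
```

1 u = 1 mm; y_m = 191.300 − y.

[1] `<rect>` rectangle, #ff00ff→score S472 F1891: (13.501,127.790) → (90.238,127.790) → (90.238,63.732) → (13.501,63.732) → (13.501,127.790) (closed)

[2] `<polyline>` line segment, #0000ff→engrave S277 F4692: (137.676,24.397) → (132.129,148.403)

[3] `<path>` line segment, #ff00ff→score S472 F1891: (139.936,88.479) → (157.184,70.888)

[4] `<polygon>` closed polygon, #0000ff→engrave S277 F4692: (96.745,150.083) → (65.327,20.049) → (6.551,22.849) → (43.640,149.471) → (96.745,150.083) (closed)

G21
G90
G00 X13.501 Y127.790
M3 S472
G01 X90.238 Y127.790 F1891
G01 X90.238 Y63.732
G01 X13.501 Y63.732
G01 X13.501 Y127.790
M5
G00 X137.676 Y24.397
M3 S277
G01 X132.129 Y148.403 F4692
M5
G00 X139.936 Y88.479
M3 S472
G01 X157.184 Y70.888 F1891
M5
G00 X96.745 Y150.083
M3 S277
G01 X65.327 Y20.049 F4692
G01 X6.551 Y22.849
G01 X43.640 Y149.471
G01 X96.745 Y150.083
M5
G00 X0.000 Y0.000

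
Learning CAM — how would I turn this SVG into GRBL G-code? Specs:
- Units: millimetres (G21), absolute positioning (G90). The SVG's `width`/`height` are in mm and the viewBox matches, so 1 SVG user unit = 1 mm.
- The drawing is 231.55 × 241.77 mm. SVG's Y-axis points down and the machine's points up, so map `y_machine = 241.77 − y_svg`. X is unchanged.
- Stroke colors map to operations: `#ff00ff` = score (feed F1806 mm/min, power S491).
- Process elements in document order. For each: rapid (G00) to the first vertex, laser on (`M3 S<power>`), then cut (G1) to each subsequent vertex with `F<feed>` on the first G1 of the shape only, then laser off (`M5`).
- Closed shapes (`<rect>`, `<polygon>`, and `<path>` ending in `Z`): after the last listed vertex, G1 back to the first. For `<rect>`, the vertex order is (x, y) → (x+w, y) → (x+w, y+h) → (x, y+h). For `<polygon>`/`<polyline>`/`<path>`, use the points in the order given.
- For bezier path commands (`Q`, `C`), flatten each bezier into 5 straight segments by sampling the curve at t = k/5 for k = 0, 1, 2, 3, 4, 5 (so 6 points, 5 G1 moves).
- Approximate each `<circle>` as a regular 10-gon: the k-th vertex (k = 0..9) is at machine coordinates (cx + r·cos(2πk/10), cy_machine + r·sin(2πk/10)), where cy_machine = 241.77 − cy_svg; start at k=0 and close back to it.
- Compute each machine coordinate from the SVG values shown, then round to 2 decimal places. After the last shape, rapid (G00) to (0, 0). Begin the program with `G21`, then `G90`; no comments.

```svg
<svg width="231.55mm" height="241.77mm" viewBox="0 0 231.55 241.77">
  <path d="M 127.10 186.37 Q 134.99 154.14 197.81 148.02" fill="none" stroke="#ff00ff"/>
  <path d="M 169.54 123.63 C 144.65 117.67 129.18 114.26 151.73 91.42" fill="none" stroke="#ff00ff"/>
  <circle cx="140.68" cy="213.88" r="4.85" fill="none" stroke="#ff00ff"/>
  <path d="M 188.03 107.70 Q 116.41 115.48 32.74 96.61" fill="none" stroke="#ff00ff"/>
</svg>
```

viewBox `0 0 231.55 241.77` with mm width/height → 1 unit = 1 mm. Flip: y_m = 241.77 − y_svg.

**Shape 1** — `<path>` quadratic bezier, stroke `#ff00ff` → score (S491, F1806). Control points (SVG): P0=(127.10,186.37), P1=(134.99,154.14), P2=(197.81,148.02); sampled at t=k/5. Machine vertices: (127.10,55.40) → (132.45,67.25) → (142.20,77.01) → (156.34,84.68) → (174.88,90.26) → (197.81,93.75). Open path.

**Shape 2** — `<path>` cubic bezier, stroke `#ff00ff` → score (S491, F1806). Control points (SVG): P0=(169.54,123.63), P1=(144.65,117.67), P2=(129.18,114.26), P3=(151.73,91.42); sampled at t=k/5. Machine vertices: (169.54,118.14) → (155.97,121.59) → (146.02,125.47) → (141.09,130.86) → (142.53,138.80) → (151.73,150.35). Open path.

**Shape 3** — `<circle>` circle, stroke `#ff00ff` → score (S491, F1806). Machine vertices: (145.53,27.89) → (144.60,30.74) → (142.18,32.50) → (139.18,32.50) → (136.76,30.74) → (135.83,27.89) → (136.76,25.04) → (139.18,23.28) → (142.18,23.28) → (144.60,25.04) → (145.53,27.89). Closed: final G1 returns to the first vertex.

**Shape 4** — `<path>` quadratic bezier, stroke `#ff00ff` → score (S491, F1806). Control points (SVG): P0=(188.03,107.70), P1=(116.41,115.48), P2=(32.74,96.61); sampled at t=k/5. Machine vertices: (188.03,134.07) → (158.90,132.02) → (128.81,132.11) → (97.75,134.33) → (65.73,138.68) → (32.74,145.16). Open path.

G21
G90
G00 X127.10 Y55.40
M3 S491
G1 X132.45 Y67.25 F1806
G1 X142.20 Y77.01
G1 X156.34 Y84.68
G1 X174.88 Y90.26
G1 X197.81 Y93.75
M5
G00 X169.54 Y118.14
M3 S491
G1 X155.97 Y121.59 F1806
G1 X146.02 Y125.47
G1 X141.09 Y130.86
G1 X142.53 Y138.80
G1 X151.73 Y150.35
M5
G00 X145.53 Y27.89
M3 S491
G1 X144.60 Y30.74 F1806
G1 X142.18 Y32.50
G1 X139.18 Y32.50
G1 X136.76 Y30.74
G1 X135.83 Y27.89
G1 X136.76 Y25.04
G1 X139.18 Y23.28
G1 X142.18 Y23.28
G1 X144.60 Y25.04
G1 X145.53 Y27.89
M5
G00 X188.03 Y134.07
M3 S491
G1 X158.90 Y132.02 F1806
G1 X128.81 Y132.11
G1 X97.75 Y134.33
G1 X65.73 Y138.68
G1 X32.74 Y145.16
M5
G00 X0.00 Y0.00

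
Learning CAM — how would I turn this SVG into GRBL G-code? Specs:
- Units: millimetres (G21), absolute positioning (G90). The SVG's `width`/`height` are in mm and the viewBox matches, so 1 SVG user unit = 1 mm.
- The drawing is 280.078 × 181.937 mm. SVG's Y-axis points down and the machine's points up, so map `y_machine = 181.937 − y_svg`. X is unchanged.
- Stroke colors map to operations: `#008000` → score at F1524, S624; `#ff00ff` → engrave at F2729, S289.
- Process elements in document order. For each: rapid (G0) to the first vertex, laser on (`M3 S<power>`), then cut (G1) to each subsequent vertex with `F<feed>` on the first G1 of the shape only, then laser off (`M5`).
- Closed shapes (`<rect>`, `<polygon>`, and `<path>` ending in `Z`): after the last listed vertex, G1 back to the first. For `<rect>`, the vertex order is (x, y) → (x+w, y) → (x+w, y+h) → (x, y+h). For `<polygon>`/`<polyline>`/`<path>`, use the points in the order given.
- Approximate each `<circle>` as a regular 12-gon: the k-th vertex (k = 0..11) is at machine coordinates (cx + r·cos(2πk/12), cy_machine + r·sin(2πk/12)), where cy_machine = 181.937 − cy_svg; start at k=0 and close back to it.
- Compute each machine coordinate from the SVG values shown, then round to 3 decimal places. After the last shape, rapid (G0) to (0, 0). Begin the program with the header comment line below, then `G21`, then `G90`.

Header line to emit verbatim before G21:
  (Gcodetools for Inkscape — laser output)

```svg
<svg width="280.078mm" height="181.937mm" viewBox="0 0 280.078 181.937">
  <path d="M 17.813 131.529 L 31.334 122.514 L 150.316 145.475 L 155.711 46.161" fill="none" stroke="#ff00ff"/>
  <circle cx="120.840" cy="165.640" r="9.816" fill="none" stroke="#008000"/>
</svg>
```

viewBox `0 0 280.078 181.937` with mm width/height → 1 unit = 1 mm. Flip: y_m = 181.937 − y_svg.

**Shape 1** — `<path>` open polyline, stroke `#ff00ff` → engrave (S289, F2729). Machine vertices: (17.813,50.408) → (31.334,59.423) → (150.316,36.462) → (155.711,135.776). Open path.

**Shape 2** — `<circle>` circle, stroke `#008000` → score (S624, F1524). Machine vertices: (130.656,16.297) → (129.341,21.205) → (125.748,24.798) → (120.840,26.113) → (115.932,24.798) → (112.339,21.205) → (111.024,16.297) → (112.339,11.389) → (115.932,7.796) → (120.840,6.481) → (125.748,7.796) → (129.341,11.389) → (130.656,16.297). Closed: final G1 returns to the first vertex.

(Gcodetools for Inkscape — laser output)
G21
G90
G0 X17.813 Y50.408
M3 S289
G1 X31.334 Y59.423 F2729
G1 X150.316 Y36.462
G1 X155.711 Y135.776
M5
G0 X130.656 Y16.297
M3 S624
G1 X129.341 Y21.205 F1524
G1 X125.748 Y24.798
G1 X120.840 Y26.113
G1 X115.932 Y24.798
G1 X112.339 Y21.205
G1 X111.024 Y16.297
G1 X112.339 Y11.389
G1 X115.932 Y7.796
G1 X120.840 Y6.481
G1 X125.748 Y7.796
G1 X129.341 Y11.389
G1 X130.656 Y16.297
M5
G0 X0.000 Y0.000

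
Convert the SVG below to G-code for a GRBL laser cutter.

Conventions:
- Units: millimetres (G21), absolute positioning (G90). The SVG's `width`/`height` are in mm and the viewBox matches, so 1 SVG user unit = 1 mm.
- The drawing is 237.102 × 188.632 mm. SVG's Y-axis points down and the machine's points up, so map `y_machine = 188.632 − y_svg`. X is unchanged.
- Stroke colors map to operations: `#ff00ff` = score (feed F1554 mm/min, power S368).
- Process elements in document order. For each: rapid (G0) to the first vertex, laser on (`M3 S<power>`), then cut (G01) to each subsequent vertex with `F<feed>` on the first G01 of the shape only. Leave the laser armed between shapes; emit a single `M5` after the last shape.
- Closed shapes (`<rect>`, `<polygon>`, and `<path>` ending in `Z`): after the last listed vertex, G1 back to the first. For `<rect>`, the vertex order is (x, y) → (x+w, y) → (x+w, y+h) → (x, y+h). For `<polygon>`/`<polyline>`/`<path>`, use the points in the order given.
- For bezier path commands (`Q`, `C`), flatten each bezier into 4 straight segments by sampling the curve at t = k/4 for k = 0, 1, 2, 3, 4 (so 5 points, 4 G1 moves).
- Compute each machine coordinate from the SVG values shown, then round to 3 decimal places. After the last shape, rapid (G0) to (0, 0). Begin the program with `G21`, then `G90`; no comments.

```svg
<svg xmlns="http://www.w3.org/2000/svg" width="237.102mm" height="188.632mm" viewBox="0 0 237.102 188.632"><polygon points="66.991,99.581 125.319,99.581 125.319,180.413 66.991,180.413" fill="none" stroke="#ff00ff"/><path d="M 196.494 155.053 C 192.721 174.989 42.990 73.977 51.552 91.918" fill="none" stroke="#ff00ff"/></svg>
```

G21
G90
G0 X66.991 Y89.051
M3 S368
G01 X125.319 Y89.051 F1554
G01 X125.319 Y8.219
G01 X66.991 Y8.219
G01 X66.991 Y89.051
G0 X196.494 Y33.579
M3 S368
G01 X171.051 Y37.556 F1554
G01 X119.397 Y64.398
G01 X70.057 Y91.615
G01 X51.552 Y96.714
M5
G0 X0.000 Y0.000

1 u = 1 mm; y_m = 188.632 − y.

[1] `<polygon>` rectangle, #ff00ff→score S368 F1554: (66.991,89.051) → (125.319,89.051) → (125.319,8.219) → (66.991,8.219) → (66.991,89.051) (closed)

[2] `<path>` cubic bezier, #ff00ff→score S368 F1554: (196.494,33.579) → (171.051,37.556) → (119.397,64.398) → (70.057,91.615) → (51.552,96.714)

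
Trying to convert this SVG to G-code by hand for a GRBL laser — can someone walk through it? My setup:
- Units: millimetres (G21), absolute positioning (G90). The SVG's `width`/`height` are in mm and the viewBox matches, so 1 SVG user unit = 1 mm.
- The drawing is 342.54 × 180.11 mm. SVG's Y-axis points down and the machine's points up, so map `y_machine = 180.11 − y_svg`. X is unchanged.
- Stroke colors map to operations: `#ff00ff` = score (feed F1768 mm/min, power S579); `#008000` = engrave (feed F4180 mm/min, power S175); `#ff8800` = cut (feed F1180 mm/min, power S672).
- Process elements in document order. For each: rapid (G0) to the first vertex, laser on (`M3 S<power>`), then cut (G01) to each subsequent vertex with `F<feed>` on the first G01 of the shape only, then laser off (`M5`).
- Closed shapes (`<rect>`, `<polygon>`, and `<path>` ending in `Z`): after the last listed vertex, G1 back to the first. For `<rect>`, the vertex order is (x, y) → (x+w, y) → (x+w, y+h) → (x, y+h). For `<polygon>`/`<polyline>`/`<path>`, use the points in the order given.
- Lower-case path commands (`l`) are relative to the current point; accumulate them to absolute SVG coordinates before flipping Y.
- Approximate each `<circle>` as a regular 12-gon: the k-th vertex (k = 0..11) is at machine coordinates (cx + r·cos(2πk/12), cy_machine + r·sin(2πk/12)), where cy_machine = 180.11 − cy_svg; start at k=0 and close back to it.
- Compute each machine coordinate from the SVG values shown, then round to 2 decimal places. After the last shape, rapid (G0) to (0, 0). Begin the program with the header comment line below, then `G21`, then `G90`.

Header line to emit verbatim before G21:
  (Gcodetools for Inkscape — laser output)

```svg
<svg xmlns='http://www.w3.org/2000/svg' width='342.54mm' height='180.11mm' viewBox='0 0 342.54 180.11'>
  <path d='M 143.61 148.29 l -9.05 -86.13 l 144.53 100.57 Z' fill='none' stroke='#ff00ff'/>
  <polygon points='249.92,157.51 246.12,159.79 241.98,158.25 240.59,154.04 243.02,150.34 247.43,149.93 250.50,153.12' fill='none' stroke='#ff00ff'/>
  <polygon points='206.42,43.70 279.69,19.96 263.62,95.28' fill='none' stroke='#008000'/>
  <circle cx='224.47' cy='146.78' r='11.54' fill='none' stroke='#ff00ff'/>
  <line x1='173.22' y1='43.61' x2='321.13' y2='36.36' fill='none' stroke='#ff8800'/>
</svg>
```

1 u = 1 mm; y_m = 180.11 − y.

[1] `<path>` closed polygon, #ff00ff→score S579 F1768: (143.61,31.82) → (134.56,117.95) → (279.09,17.38) → (143.61,31.82) (closed)

[2] `<polygon>` regular polygon, #ff00ff→score S579 F1768: (249.92,22.60) → (246.12,20.32) → (241.98,21.86) → (240.59,26.07) → (243.02,29.77) → (247.43,30.18) → (250.50,26.99) → (249.92,22.60) (closed)

[3] `<polygon>` regular polygon, #008000→engrave S175 F4180: (206.42,136.41) → (279.69,160.15) → (263.62,84.83) → (206.42,136.41) (closed)

[4] `<circle>` circle, #ff00ff→score S579 F1768: (236.01,33.33) → (234.46,39.10) → (230.24,43.32) → (224.47,44.87) → (218.70,43.32) → (214.48,39.10) → (212.93,33.33) → (214.48,27.56) → (218.70,23.34) → (224.47,21.79) → (230.24,23.34) → (234.46,27.56) → (236.01,33.33) (closed)

[5] `<line>` line segment, #ff8800→cut S672 F1180: (173.22,136.50) → (321.13,143.75)

(Gcodetools for Inkscape — laser output)
G21
G90
G0 X143.61 Y31.82
M3 S579
G01 X134.56 Y117.95 F1768
G01 X279.09 Y17.38
G01 X143.61 Y31.82
M5
G0 X249.92 Y22.60
M3 S579
G01 X246.12 Y20.32 F1768
G01 X241.98 Y21.86
G01 X240.59 Y26.07
G01 X243.02 Y29.77
G01 X247.43 Y30.18
G01 X250.50 Y26.99
G01 X249.92 Y22.60
M5
G0 X206.42 Y136.41
M3 S175
G01 X279.69 Y160.15 F4180
G01 X263.62 Y84.83
G01 X206.42 Y136.41
M5
G0 X236.01 Y33.33
M3 S579
G01 X234.46 Y39.10 F1768
G01 X230.24 Y43.32
G01 X224.47 Y44.87
G01 X218.70 Y43.32
G01 X214.48 Y39.10
G01 X212.93 Y33.33
G01 X214.48 Y27.56
G01 X218.70 Y23.34
G01 X224.47 Y21.79
G01 X230.24 Y23.34
G01 X234.46 Y27.56
G01 X236.01 Y33.33
M5
G0 X173.22 Y136.50
M3 S672
G01 X321.13 Y143.75 F1180
M5
G0 X0.00 Y0.00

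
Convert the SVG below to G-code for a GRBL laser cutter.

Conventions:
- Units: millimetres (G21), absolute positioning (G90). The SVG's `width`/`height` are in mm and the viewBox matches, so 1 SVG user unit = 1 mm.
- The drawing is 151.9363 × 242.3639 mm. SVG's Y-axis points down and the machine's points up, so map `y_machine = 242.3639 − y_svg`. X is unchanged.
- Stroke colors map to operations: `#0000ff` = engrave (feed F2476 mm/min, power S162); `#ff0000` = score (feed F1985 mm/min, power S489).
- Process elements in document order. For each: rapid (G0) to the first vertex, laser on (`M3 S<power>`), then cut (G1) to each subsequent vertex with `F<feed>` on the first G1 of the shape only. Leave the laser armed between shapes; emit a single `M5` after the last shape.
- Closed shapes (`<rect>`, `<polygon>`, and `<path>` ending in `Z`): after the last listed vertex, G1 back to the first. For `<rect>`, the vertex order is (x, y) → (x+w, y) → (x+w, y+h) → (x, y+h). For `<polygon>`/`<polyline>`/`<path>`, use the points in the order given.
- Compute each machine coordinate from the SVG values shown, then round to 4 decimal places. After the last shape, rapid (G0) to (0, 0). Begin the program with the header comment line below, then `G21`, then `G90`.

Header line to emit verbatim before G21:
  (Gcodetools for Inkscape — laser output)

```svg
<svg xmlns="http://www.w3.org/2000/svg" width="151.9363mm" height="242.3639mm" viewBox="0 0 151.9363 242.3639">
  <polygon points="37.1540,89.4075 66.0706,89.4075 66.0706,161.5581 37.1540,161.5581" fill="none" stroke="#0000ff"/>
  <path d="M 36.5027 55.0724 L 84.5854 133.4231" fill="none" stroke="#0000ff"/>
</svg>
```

Since the viewBox matches the mm dimensions, user units are millimetres directly. The only transform is the Y-flip y_m = 242.3639 − y_svg.

Shape 1 is a rectangle drawn with `<polygon>`. Its stroke #0000ff means engrave at S162, F2476. After flipping Y the toolpath is (37.1540,152.9564) → (66.0706,152.9564) → (66.0706,80.8058) → (37.1540,80.8058) → (37.1540,152.9564), returning to the start.

Shape 2 is a line segment drawn with `<path>`. Its stroke #0000ff means engrave at S162, F2476. After flipping Y the toolpath is (36.5027,187.2915) → (84.5854,108.9408).

(Gcodetools for Inkscape — laser output)
G21
G90
G0 X37.1540 Y152.9564
M3 S162
G1 X66.0706 Y152.9564 F2476
G1 X66.0706 Y80.8058
G1 X37.1540 Y80.8058
G1 X37.1540 Y152.9564
G0 X36.5027 Y187.2915
M3 S162
G1 X84.5854 Y108.9408 F2476
M5
G0 X0.0000 Y0.0000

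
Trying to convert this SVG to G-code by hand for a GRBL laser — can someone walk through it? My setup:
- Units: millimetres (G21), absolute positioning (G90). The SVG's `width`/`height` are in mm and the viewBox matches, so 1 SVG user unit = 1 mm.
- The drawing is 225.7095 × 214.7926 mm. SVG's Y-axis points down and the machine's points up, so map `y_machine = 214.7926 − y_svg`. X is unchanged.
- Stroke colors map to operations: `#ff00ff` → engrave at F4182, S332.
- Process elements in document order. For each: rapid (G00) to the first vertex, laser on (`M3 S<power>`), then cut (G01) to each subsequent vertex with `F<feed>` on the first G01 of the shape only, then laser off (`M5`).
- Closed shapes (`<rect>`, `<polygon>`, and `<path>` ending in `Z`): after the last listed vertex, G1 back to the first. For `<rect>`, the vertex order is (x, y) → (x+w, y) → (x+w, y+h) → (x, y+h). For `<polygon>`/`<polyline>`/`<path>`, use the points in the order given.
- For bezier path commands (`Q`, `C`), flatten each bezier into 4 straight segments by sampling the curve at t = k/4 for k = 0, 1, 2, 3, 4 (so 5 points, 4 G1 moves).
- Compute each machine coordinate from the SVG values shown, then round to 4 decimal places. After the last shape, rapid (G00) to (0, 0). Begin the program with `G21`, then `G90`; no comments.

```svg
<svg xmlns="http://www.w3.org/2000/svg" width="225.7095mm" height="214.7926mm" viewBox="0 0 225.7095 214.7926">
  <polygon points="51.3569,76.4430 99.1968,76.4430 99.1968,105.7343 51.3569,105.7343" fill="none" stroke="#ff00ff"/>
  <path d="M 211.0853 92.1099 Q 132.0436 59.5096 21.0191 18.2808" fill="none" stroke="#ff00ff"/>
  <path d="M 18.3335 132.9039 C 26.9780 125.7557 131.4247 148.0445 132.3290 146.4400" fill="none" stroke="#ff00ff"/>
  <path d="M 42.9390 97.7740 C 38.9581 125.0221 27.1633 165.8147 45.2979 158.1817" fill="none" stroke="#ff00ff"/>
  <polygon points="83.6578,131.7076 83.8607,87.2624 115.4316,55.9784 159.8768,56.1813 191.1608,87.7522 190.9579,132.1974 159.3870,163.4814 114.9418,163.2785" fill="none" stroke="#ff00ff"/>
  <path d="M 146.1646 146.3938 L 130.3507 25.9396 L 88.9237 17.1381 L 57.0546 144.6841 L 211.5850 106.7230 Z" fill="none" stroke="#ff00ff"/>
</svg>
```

viewBox `0 0 225.7095 214.7926` with mm width/height → 1 unit = 1 mm. Flip: y_m = 214.7926 − y_svg.

**Shape 1** — `<polygon>` rectangle, stroke `#ff00ff` → engrave (S332, F4182). Machine vertices: (51.3569,138.3496) → (99.1968,138.3496) → (99.1968,109.0583) → (51.3569,109.0583) → (51.3569,138.3496). Closed: final G1 returns to the first vertex.

**Shape 2** — `<path>` quadratic bezier, stroke `#ff00ff` → engrave (S332, F4182). Control points (SVG): P0=(211.0853,92.1099), P1=(132.0436,59.5096), P2=(21.0191,18.2808); sampled at t=k/4. Machine vertices: (211.0853,122.6827) → (169.5655,139.5221) → (124.0479,157.4401) → (74.5324,176.4367) → (21.0191,196.5118). Open path.

**Shape 3** — `<path>` cubic bezier, stroke `#ff00ff` → engrave (S332, F4182). Control points (SVG): P0=(18.3335,132.9039), P1=(26.9780,125.7557), P2=(131.4247,148.0445), P3=(132.3290,146.4400); sampled at t=k/4. Machine vertices: (18.3335,81.8887) → (39.6650,82.5637) → (78.2338,77.1995) → (115.3513,70.7959) → (132.3290,68.3526). Open path.

**Shape 4** — `<path>` cubic bezier, stroke `#ff00ff` → engrave (S332, F4182). Control points (SVG): P0=(42.9390,97.7740), P1=(38.9581,125.0221), P2=(27.1633,165.8147), P3=(45.2979,158.1817); sampled at t=k/4. Machine vertices: (42.9390,117.0186) → (39.0780,95.0112) → (35.8251,73.7343) → (36.7190,58.9977) → (45.2979,56.6109). Open path.

**Shape 5** — `<polygon>` regular polygon, stroke `#ff00ff` → engrave (S332, F4182). Machine vertices: (83.6578,83.0850) → (83.8607,127.5302) → (115.4316,158.8142) → (159.8768,158.6113) → (191.1608,127.0404) → (190.9579,82.5952) → (159.3870,51.3112) → (114.9418,51.5141) → (83.6578,83.0850). Closed: final G1 returns to the first vertex.

**Shape 6** — `<path>` closed polygon, stroke `#ff00ff` → engrave (S332, F4182). Machine vertices: (146.1646,68.3988) → (130.3507,188.8530) → (88.9237,197.6545) → (57.0546,70.1085) → (211.5850,108.0696) → (146.1646,68.3988). Closed: final G1 returns to the first vertex.

G21
G90
G00 X51.3569 Y138.3496
M3 S332
G01 X99.1968 Y138.3496 F4182
G01 X99.1968 Y109.0583
G01 X51.3569 Y109.0583
G01 X51.3569 Y138.3496
M5
G00 X211.0853 Y122.6827
M3 S332
G01 X169.5655 Y139.5221 F4182
G01 X124.0479 Y157.4401
G01 X74.5324 Y176.4367
G01 X21.0191 Y196.5118
M5
G00 X18.3335 Y81.8887
M3 S332
G01 X39.6650 Y82.5637 F4182
G01 X78.2338 Y77.1995
G01 X115.3513 Y70.7959
G01 X132.3290 Y68.3526
M5
G00 X42.9390 Y117.0186
M3 S332
G01 X39.0780 Y95.0112 F4182
G01 X35.8251 Y73.7343
G01 X36.7190 Y58.9977
G01 X45.2979 Y56.6109
M5
G00 X83.6578 Y83.0850
M3 S332
G01 X83.8607 Y127.5302 F4182
G01 X115.4316 Y158.8142
G01 X159.8768 Y158.6113
G01 X191.1608 Y127.0404
G01 X190.9579 Y82.5952
G01 X159.3870 Y51.3112
G01 X114.9418 Y51.5141
G01 X83.6578 Y83.0850
M5
G00 X146.1646 Y68.3988
M3 S332
G01 X130.3507 Y188.8530 F4182
G01 X88.9237 Y197.6545
G01 X57.0546 Y70.1085
G01 X211.5850 Y108.0696
G01 X146.1646 Y68.3988
M5
G00 X0.0000 Y0.0000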